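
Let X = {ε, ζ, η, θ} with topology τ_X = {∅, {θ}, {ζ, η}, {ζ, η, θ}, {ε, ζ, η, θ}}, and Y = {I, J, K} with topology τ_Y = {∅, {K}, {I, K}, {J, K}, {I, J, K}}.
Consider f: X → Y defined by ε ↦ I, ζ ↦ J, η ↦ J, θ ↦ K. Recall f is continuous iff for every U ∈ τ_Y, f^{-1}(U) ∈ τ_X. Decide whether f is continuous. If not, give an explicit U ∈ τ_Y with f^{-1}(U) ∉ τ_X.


f is NOT continuous.

Compute f^{-1}(U) for each U ∈ τ_Y:
  U = ∅: f^{-1}(U) = ∅ ∈ τ_X ✓.
  U = {K}: f^{-1}(U) = {θ} ∈ τ_X ✓.
  U = {I, K}: f^{-1}(U) = {ε, θ} ∉ τ_X ✗.
  U = {J, K}: f^{-1}(U) = {ζ, η, θ} ∈ τ_X ✓.
  U = {I, J, K}: f^{-1}(U) = {ε, ζ, η, θ} ∈ τ_X ✓.
Found U = {I, K} with f^{-1}(U) = {ε, θ} not in τ_X. Therefore f is NOT continuous.


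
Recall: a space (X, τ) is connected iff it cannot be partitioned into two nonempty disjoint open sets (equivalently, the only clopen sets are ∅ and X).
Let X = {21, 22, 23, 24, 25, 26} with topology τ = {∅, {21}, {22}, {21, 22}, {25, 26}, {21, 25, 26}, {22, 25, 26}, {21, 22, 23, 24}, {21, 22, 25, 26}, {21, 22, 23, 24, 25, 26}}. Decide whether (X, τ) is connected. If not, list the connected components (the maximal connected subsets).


(X, τ) is disconnected; components = [{25, 26}, {21, 22, 23, 24}].

Find clopen sets (U ∈ τ with X ∖ U ∈ τ):
  U = ∅, X ∖ U = {21, 22, 23, 24, 25, 26} — both open, so U is clopen.
  U = {25, 26}, X ∖ U = {21, 22, 23, 24} — both open, so U is clopen.
  U = {21, 22, 23, 24}, X ∖ U = {25, 26} — both open, so U is clopen.
  U = {21, 22, 23, 24, 25, 26}, X ∖ U = ∅ — both open, so U is clopen.
Nontrivial clopen(s) exist: e.g. {25, 26}. So (X, τ) is disconnected.
Compute connected components by grouping points that agree on all clopens:
  component: {25, 26}
  component: {21, 22, 23, 24}


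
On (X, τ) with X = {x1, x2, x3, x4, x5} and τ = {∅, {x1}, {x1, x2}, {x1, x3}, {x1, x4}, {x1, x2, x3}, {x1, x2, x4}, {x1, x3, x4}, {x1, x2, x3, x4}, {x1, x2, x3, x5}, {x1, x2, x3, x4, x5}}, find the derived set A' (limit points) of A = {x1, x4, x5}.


A' = {x2, x3, x4, x5}

For each x ∈ X, list the open sets U ∈ τ with x ∈ U, then check whether U ∩ (A ∖ {x}) ≠ ∅ for every such U.
  x = x1: open {x1} ∋ x has {x1} ∩ (A ∖ {x1}) = ∅, so x is NOT a limit point.
  x = x2: opens ∋ x are {x1, x2}, {x1, x2, x3}, {x1, x2, x4}, {x1, x2, x3, x4}, {x1, x2, x3, x5}, {x1, x2, x3, x4, x5}; each meets A ∖ {x2}, so x IS a limit point.
  x = x3: opens ∋ x are {x1, x3}, {x1, x2, x3}, {x1, x3, x4}, {x1, x2, x3, x4}, {x1, x2, x3, x5}, {x1, x2, x3, x4, x5}; each meets A ∖ {x3}, so x IS a limit point.
  x = x4: opens ∋ x are {x1, x4}, {x1, x2, x4}, {x1, x3, x4}, {x1, x2, x3, x4}, {x1, x2, x3, x4, x5}; each meets A ∖ {x4}, so x IS a limit point.
  x = x5: opens ∋ x are {x1, x2, x3, x5}, {x1, x2, x3, x4, x5}; each meets A ∖ {x5}, so x IS a limit point.
Collecting: A' = {x2, x3, x4, x5}.


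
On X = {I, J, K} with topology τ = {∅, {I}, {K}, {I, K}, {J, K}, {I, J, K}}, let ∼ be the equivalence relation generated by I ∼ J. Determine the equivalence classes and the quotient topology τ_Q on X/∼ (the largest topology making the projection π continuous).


X/∼ = {[I=J], [K]}; |τ_Q| = 3.

Equivalence classes: [I=J], [K].
Quotient map π: X → X/∼ sends I ↦ [I=J], J ↦ [I=J], K ↦ [K].
For each subset V ⊆ X/∼, compute π^{-1}(V) ⊆ X and check whether π^{-1}(V) ∈ τ. V is open in τ_Q iff π^{-1}(V) ∈ τ.
  V = {}: π^{-1}(V) = ∅ ∈ τ ✓.
  V = {[I=J]}: π^{-1}(V) = {I, J} ∉ τ ✗.
  V = {[K]}: π^{-1}(V) = {K} ∈ τ ✓.
  V = {[I=J], [K]}: π^{-1}(V) = {I, J, K} ∈ τ ✓.
Open sets in the quotient: τ_Q = {{}, {[K]}, {[I=J], [K]}} (3 elements).


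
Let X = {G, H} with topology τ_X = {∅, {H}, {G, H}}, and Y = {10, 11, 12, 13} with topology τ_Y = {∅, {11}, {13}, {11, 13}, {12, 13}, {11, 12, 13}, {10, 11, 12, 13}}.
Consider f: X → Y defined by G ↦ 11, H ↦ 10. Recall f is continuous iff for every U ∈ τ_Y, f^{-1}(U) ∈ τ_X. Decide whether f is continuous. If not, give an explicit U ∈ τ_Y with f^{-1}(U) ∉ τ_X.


f is NOT continuous.

Compute f^{-1}(U) for each U ∈ τ_Y:
  U = ∅: f^{-1}(U) = ∅ ∈ τ_X ✓.
  U = {11}: f^{-1}(U) = {G} ∉ τ_X ✗.
  U = {13}: f^{-1}(U) = ∅ ∈ τ_X ✓.
  U = {11, 13}: f^{-1}(U) = {G} ∉ τ_X ✗.
  U = {12, 13}: f^{-1}(U) = ∅ ∈ τ_X ✓.
  U = {11, 12, 13}: f^{-1}(U) = {G} ∉ τ_X ✗.
  U = {10, 11, 12, 13}: f^{-1}(U) = {G, H} ∈ τ_X ✓.
Found U = {11} with f^{-1}(U) = {G} not in τ_X. Therefore f is NOT continuous.


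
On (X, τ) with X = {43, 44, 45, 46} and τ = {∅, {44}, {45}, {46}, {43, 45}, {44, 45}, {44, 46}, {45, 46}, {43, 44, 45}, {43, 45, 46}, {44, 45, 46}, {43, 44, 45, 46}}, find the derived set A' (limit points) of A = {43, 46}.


A' = ∅

For each x ∈ X, list the open sets U ∈ τ with x ∈ U, then check whether U ∩ (A ∖ {x}) ≠ ∅ for every such U.
  x = 43: open {43, 45} ∋ x has {43, 45} ∩ (A ∖ {43}) = ∅, so x is NOT a limit point.
  x = 44: open {44} ∋ x has {44} ∩ (A ∖ {44}) = ∅, so x is NOT a limit point.
  x = 45: open {45} ∋ x has {45} ∩ (A ∖ {45}) = ∅, so x is NOT a limit point.
  x = 46: open {46} ∋ x has {46} ∩ (A ∖ {46}) = ∅, so x is NOT a limit point.
Collecting: A' = ∅.


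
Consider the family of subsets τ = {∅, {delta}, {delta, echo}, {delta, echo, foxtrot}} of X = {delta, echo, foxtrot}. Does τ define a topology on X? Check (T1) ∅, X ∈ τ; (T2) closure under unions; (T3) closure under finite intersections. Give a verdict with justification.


τ IS a topology on X.

Axiom (T1): ∅ ∈ τ? Yes; X ∈ τ? Yes.
Axiom (T2/T3): check pairwise unions and intersections of members of τ.
All pairwise intersections and unions checked — each lies in τ. Therefore τ satisfies (T1), (T2), (T3): it IS a topology on X.


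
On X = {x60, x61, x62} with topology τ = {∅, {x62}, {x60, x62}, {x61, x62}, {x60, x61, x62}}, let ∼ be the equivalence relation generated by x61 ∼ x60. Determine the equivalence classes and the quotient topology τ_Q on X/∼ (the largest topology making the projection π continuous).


X/∼ = {[x60=x61], [x62]}; |τ_Q| = 3.

Equivalence classes: [x60=x61], [x62].
Quotient map π: X → X/∼ sends x60 ↦ [x60=x61], x61 ↦ [x60=x61], x62 ↦ [x62].
For each subset V ⊆ X/∼, compute π^{-1}(V) ⊆ X and check whether π^{-1}(V) ∈ τ. V is open in τ_Q iff π^{-1}(V) ∈ τ.
  V = {}: π^{-1}(V) = ∅ ∈ τ ✓.
  V = {[x60=x61]}: π^{-1}(V) = {x60, x61} ∉ τ ✗.
  V = {[x62]}: π^{-1}(V) = {x62} ∈ τ ✓.
  V = {[x60=x61], [x62]}: π^{-1}(V) = {x60, x61, x62} ∈ τ ✓.
Open sets in the quotient: τ_Q = {{}, {[x62]}, {[x60=x61], [x62]}} (3 elements).


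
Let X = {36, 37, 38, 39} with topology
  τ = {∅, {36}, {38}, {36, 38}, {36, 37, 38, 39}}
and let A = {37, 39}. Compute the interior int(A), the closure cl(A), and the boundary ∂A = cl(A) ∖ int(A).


int(A) = ∅, cl(A) = {37, 39}, ∂A = {37, 39}.

Closed sets in (X, τ) are complements of opens:
  closed(X, τ) = {∅, {37, 39}, {36, 37, 39}, {37, 38, 39}, {36, 37, 38, 39}}.
int(A) = ⋃ {U ∈ τ : U ⊆ A}. Opens contained in A: ∅.
Taking the union of these: int(A) = ∅.
cl(A) = ⋂ {C closed : A ⊆ C}. Closed sets containing A: {37, 39}, {36, 37, 39}, {37, 38, 39}, {36, 37, 38, 39}.
Intersecting these: cl(A) = {37, 39}.
∂A = cl(A) ∖ int(A) = {37, 39} ∖ ∅ = {37, 39}.


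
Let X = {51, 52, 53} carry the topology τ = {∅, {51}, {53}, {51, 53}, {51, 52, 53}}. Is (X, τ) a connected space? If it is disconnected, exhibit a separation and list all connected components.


(X, τ) is connected.

Find clopen sets (U ∈ τ with X ∖ U ∈ τ):
  U = ∅, X ∖ U = {51, 52, 53} — both open, so U is clopen.
  U = {51, 52, 53}, X ∖ U = ∅ — both open, so U is clopen.
Only trivial clopens (∅ and X) exist, so (X, τ) is connected.
Compute connected components by grouping points that agree on all clopens:
  component: {51, 52, 53}


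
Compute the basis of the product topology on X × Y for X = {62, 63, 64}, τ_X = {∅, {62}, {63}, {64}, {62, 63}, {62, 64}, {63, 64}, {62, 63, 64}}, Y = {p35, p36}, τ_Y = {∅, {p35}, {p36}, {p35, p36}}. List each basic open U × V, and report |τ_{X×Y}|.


Basis B = {∅ × ∅, {62} × {p35}, {62} × {p36}, {63} × {p35}, {63} × {p36}, {64} × {p35}, {64} × {p36}, {62} × {p35, p36}, {62, 63} × {p35}, {62, 64} × {p35}, {62, 63} × {p36}, {62, 64} × {p36}, {63} × {p35, p36}, {63, 64} × {p35}, {63, 64} × {p36}, {64} × {p35, p36}, {62, 63, 64} × {p35}, {62, 63, 64} × {p36}, {62, 63} × {p35, p36}, {62, 64} × {p35, p36}, {63, 64} × {p35, p36}, {62, 63, 64} × {p35, p36}}; |τ_{X×Y}| = 64.

Enumerate products U × V with U ∈ τ_X, V ∈ τ_Y (deduplicated):
  ∅ × ∅ = {} (∅)
  {62} × {p35} = {(62,p35)}
  {62} × {p36} = {(62,p36)}
  {63} × {p35} = {(63,p35)}
  {63} × {p36} = {(63,p36)}
  {64} × {p35} = {(64,p35)}
  {64} × {p36} = {(64,p36)}
  {62} × {p35, p36} = {(62,p35), (62,p36)}
  {62, 63} × {p35} = {(62,p35), (63,p35)}
  {62, 64} × {p35} = {(62,p35), (64,p35)}
  {62, 63} × {p36} = {(62,p36), (63,p36)}
  {62, 64} × {p36} = {(62,p36), (64,p36)}
  {63} × {p35, p36} = {(63,p35), (63,p36)}
  {63, 64} × {p35} = {(63,p35), (64,p35)}
  {63, 64} × {p36} = {(63,p36), (64,p36)}
  {64} × {p35, p36} = {(64,p35), (64,p36)}
  {62, 63, 64} × {p35} = {(62,p35), (63,p35), (64,p35)}
  {62, 63, 64} × {p36} = {(62,p36), (63,p36), (64,p36)}
  {62, 63} × {p35, p36} = {(62,p35), (62,p36), (63,p35), (63,p36)}
  {62, 64} × {p35, p36} = {(62,p35), (62,p36), (64,p35), (64,p36)}
  {63, 64} × {p35, p36} = {(63,p35), (63,p36), (64,p35), (64,p36)}
  {62, 63, 64} × {p35, p36} = {(62,p35), (62,p36), (63,p35), (63,p36), (64,p35), (64,p36)}
These 22 distinct sets form the basis B.
Close under arbitrary unions to get τ_{X×Y}; counting gives |τ_{X×Y}| = 64.


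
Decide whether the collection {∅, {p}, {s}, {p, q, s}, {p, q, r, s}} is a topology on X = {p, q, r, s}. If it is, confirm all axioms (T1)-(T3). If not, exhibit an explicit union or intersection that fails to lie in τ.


τ is NOT a topology on X.

Axiom (T1): ∅ ∈ τ? Yes; X ∈ τ? Yes.
Axiom (T2/T3): check pairwise unions and intersections of members of τ.
Counterexample for (T2): {p} ∪ {s} = {p, s} ∉ τ. Therefore τ is NOT a topology.


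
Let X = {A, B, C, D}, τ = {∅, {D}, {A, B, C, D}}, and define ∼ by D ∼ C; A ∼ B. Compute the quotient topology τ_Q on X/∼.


X/∼ = {[A=B], [C=D]}; |τ_Q| = 2.

Equivalence classes: [A=B], [C=D].
Quotient map π: X → X/∼ sends A ↦ [A=B], B ↦ [A=B], C ↦ [C=D], D ↦ [C=D].
For each subset V ⊆ X/∼, compute π^{-1}(V) ⊆ X and check whether π^{-1}(V) ∈ τ. V is open in τ_Q iff π^{-1}(V) ∈ τ.
  V = {}: π^{-1}(V) = ∅ ∈ τ ✓.
  V = {[A=B]}: π^{-1}(V) = {A, B} ∉ τ ✗.
  V = {[C=D]}: π^{-1}(V) = {C, D} ∉ τ ✗.
  V = {[A=B], [C=D]}: π^{-1}(V) = {A, B, C, D} ∈ τ ✓.
Open sets in the quotient: τ_Q = {{}, {[A=B], [C=D]}} (2 elements).


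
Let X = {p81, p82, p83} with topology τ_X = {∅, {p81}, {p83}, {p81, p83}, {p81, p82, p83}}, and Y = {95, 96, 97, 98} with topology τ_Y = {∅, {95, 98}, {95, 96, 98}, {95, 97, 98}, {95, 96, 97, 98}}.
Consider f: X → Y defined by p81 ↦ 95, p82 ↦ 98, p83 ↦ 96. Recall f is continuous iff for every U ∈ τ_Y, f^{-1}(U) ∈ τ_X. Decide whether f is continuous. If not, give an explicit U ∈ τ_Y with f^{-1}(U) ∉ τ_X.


f is NOT continuous.

Compute f^{-1}(U) for each U ∈ τ_Y:
  U = ∅: f^{-1}(U) = ∅ ∈ τ_X ✓.
  U = {95, 98}: f^{-1}(U) = {p81, p82} ∉ τ_X ✗.
  U = {95, 96, 98}: f^{-1}(U) = {p81, p82, p83} ∈ τ_X ✓.
  U = {95, 97, 98}: f^{-1}(U) = {p81, p82} ∉ τ_X ✗.
  U = {95, 96, 97, 98}: f^{-1}(U) = {p81, p82, p83} ∈ τ_X ✓.
Found U = {95, 98} with f^{-1}(U) = {p81, p82} not in τ_X. Therefore f is NOT continuous.


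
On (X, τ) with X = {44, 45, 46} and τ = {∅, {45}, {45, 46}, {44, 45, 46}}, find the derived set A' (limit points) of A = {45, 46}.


A' = {44, 46}

For each x ∈ X, list the open sets U ∈ τ with x ∈ U, then check whether U ∩ (A ∖ {x}) ≠ ∅ for every such U.
  x = 44: opens ∋ x are {44, 45, 46}; each meets A ∖ {44}, so x IS a limit point.
  x = 45: open {45} ∋ x has {45} ∩ (A ∖ {45}) = ∅, so x is NOT a limit point.
  x = 46: opens ∋ x are {45, 46}, {44, 45, 46}; each meets A ∖ {46}, so x IS a limit point.
Collecting: A' = {44, 46}.


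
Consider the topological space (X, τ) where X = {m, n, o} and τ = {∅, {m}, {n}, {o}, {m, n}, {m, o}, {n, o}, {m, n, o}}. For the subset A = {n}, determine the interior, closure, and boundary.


int(A) = {n}, cl(A) = {n}, ∂A = ∅.

Closed sets in (X, τ) are complements of opens:
  closed(X, τ) = {∅, {m}, {n}, {o}, {m, n}, {m, o}, {n, o}, {m, n, o}}.
int(A) = ⋃ {U ∈ τ : U ⊆ A}. Opens contained in A: ∅, {n}.
Taking the union of these: int(A) = {n}.
cl(A) = ⋂ {C closed : A ⊆ C}. Closed sets containing A: {n}, {m, n}, {n, o}, {m, n, o}.
Intersecting these: cl(A) = {n}.
∂A = cl(A) ∖ int(A) = {n} ∖ {n} = ∅.


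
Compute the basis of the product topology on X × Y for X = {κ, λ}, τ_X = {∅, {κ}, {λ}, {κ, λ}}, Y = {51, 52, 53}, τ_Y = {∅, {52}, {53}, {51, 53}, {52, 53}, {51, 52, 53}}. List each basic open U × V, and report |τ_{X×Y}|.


Basis B = {∅ × ∅, {κ} × {52}, {κ} × {53}, {λ} × {52}, {λ} × {53}, {κ} × {51, 53}, {κ} × {52, 53}, {κ, λ} × {52}, {κ, λ} × {53}, {λ} × {51, 53}, {λ} × {52, 53}, {κ} × {51, 52, 53}, {λ} × {51, 52, 53}, {κ, λ} × {51, 53}, {κ, λ} × {52, 53}, {κ, λ} × {51, 52, 53}}; |τ_{X×Y}| = 36.

Enumerate products U × V with U ∈ τ_X, V ∈ τ_Y (deduplicated):
  ∅ × ∅ = {} (∅)
  {κ} × {52} = {(κ,52)}
  {κ} × {53} = {(κ,53)}
  {λ} × {52} = {(λ,52)}
  {λ} × {53} = {(λ,53)}
  {κ} × {51, 53} = {(κ,51), (κ,53)}
  {κ} × {52, 53} = {(κ,52), (κ,53)}
  {κ, λ} × {52} = {(κ,52), (λ,52)}
  {κ, λ} × {53} = {(κ,53), (λ,53)}
  {λ} × {51, 53} = {(λ,51), (λ,53)}
  {λ} × {52, 53} = {(λ,52), (λ,53)}
  {κ} × {51, 52, 53} = {(κ,51), (κ,52), (κ,53)}
  {λ} × {51, 52, 53} = {(λ,51), (λ,52), (λ,53)}
  {κ, λ} × {51, 53} = {(κ,51), (κ,53), (λ,51), (λ,53)}
  {κ, λ} × {52, 53} = {(κ,52), (κ,53), (λ,52), (λ,53)}
  {κ, λ} × {51, 52, 53} = {(κ,51), (κ,52), (κ,53), (λ,51), (λ,52), (λ,53)}
These 16 distinct sets form the basis B.
Close under arbitrary unions to get τ_{X×Y}; counting gives |τ_{X×Y}| = 36.


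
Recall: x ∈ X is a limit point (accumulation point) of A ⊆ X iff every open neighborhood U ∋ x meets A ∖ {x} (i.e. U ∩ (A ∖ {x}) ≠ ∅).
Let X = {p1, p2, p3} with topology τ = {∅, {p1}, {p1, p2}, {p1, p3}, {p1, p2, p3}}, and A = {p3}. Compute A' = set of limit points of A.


A' = ∅

For each x ∈ X, list the open sets U ∈ τ with x ∈ U, then check whether U ∩ (A ∖ {x}) ≠ ∅ for every such U.
  x = p1: open {p1} ∋ x has {p1} ∩ (A ∖ {p1}) = ∅, so x is NOT a limit point.
  x = p2: open {p1, p2} ∋ x has {p1, p2} ∩ (A ∖ {p2}) = ∅, so x is NOT a limit point.
  x = p3: open {p1, p3} ∋ x has {p1, p3} ∩ (A ∖ {p3}) = ∅, so x is NOT a limit point.
Collecting: A' = ∅.


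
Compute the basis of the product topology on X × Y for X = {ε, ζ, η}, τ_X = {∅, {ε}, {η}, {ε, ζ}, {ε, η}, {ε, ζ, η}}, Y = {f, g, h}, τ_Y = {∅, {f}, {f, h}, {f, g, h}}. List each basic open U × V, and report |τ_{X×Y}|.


Basis B = {∅ × ∅, {ε} × {f}, {η} × {f}, {ε} × {f, h}, {ε, ζ} × {f}, {ε, η} × {f}, {η} × {f, h}, {ε} × {f, g, h}, {ε, ζ, η} × {f}, {η} × {f, g, h}, {ε, ζ} × {f, h}, {ε, η} × {f, h}, {ε, ζ} × {f, g, h}, {ε, η} × {f, g, h}, {ε, ζ, η} × {f, h}, {ε, ζ, η} × {f, g, h}}; |τ_{X×Y}| = 40.

Enumerate products U × V with U ∈ τ_X, V ∈ τ_Y (deduplicated):
  ∅ × ∅ = {} (∅)
  {ε} × {f} = {(ε,f)}
  {η} × {f} = {(η,f)}
  {ε} × {f, h} = {(ε,f), (ε,h)}
  {ε, ζ} × {f} = {(ε,f), (ζ,f)}
  {ε, η} × {f} = {(ε,f), (η,f)}
  {η} × {f, h} = {(η,f), (η,h)}
  {ε} × {f, g, h} = {(ε,f), (ε,g), (ε,h)}
  {ε, ζ, η} × {f} = {(ε,f), (ζ,f), (η,f)}
  {η} × {f, g, h} = {(η,f), (η,g), (η,h)}
  {ε, ζ} × {f, h} = {(ε,f), (ε,h), (ζ,f), (ζ,h)}
  {ε, η} × {f, h} = {(ε,f), (ε,h), (η,f), (η,h)}
  {ε, ζ} × {f, g, h} = {(ε,f), (ε,g), (ε,h), (ζ,f), (ζ,g), (ζ,h)}
  {ε, η} × {f, g, h} = {(ε,f), (ε,g), (ε,h), (η,f), (η,g), (η,h)}
  {ε, ζ, η} × {f, h} = {(ε,f), (ε,h), (ζ,f), (ζ,h), (η,f), (η,h)}
  {ε, ζ, η} × {f, g, h} = {(ε,f), (ε,g), (ε,h), (ζ,f), (ζ,g), (ζ,h), (η,f), (η,g), (η,h)}
These 16 distinct sets form the basis B.
Close under arbitrary unions to get τ_{X×Y}; counting gives |τ_{X×Y}| = 40.


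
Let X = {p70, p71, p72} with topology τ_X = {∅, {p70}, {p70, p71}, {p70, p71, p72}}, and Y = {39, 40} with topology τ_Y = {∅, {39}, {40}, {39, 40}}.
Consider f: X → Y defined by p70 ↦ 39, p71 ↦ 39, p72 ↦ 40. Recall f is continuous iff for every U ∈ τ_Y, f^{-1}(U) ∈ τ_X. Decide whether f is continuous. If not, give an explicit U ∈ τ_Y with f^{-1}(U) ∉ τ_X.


f is NOT continuous.

Compute f^{-1}(U) for each U ∈ τ_Y:
  U = ∅: f^{-1}(U) = ∅ ∈ τ_X ✓.
  U = {39}: f^{-1}(U) = {p70, p71} ∈ τ_X ✓.
  U = {40}: f^{-1}(U) = {p72} ∉ τ_X ✗.
  U = {39, 40}: f^{-1}(U) = {p70, p71, p72} ∈ τ_X ✓.
Found U = {40} with f^{-1}(U) = {p72} not in τ_X. Therefore f is NOT continuous.


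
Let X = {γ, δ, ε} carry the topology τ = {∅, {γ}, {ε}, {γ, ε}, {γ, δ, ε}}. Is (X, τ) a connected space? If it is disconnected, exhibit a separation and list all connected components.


(X, τ) is connected.

Find clopen sets (U ∈ τ with X ∖ U ∈ τ):
  U = ∅, X ∖ U = {γ, δ, ε} — both open, so U is clopen.
  U = {γ, δ, ε}, X ∖ U = ∅ — both open, so U is clopen.
Only trivial clopens (∅ and X) exist, so (X, τ) is connected.
Compute connected components by grouping points that agree on all clopens:
  component: {γ, δ, ε}


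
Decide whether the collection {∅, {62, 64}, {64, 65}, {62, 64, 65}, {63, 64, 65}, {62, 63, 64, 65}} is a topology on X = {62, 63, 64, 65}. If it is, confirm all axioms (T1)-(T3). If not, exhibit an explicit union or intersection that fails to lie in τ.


τ is NOT a topology on X.

Axiom (T1): ∅ ∈ τ? Yes; X ∈ τ? Yes.
Axiom (T2/T3): check pairwise unions and intersections of members of τ.
Counterexample for (T3): {62, 64} ∩ {64, 65} = {64} ∉ τ. Therefore τ is NOT a topology.


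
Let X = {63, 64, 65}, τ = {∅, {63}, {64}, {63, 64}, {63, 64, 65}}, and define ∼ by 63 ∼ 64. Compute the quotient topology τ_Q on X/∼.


X/∼ = {[63=64], [65]}; |τ_Q| = 3.

Equivalence classes: [63=64], [65].
Quotient map π: X → X/∼ sends 63 ↦ [63=64], 64 ↦ [63=64], 65 ↦ [65].
For each subset V ⊆ X/∼, compute π^{-1}(V) ⊆ X and check whether π^{-1}(V) ∈ τ. V is open in τ_Q iff π^{-1}(V) ∈ τ.
  V = {}: π^{-1}(V) = ∅ ∈ τ ✓.
  V = {[63=64]}: π^{-1}(V) = {63, 64} ∈ τ ✓.
  V = {[65]}: π^{-1}(V) = {65} ∉ τ ✗.
  V = {[63=64], [65]}: π^{-1}(V) = {63, 64, 65} ∈ τ ✓.
Open sets in the quotient: τ_Q = {{}, {[63=64]}, {[63=64], [65]}} (3 elements).


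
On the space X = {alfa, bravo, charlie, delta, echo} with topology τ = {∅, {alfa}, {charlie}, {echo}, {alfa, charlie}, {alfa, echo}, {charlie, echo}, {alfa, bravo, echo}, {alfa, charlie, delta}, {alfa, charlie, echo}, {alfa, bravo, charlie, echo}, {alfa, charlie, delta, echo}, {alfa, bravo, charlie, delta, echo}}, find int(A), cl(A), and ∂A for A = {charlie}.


int(A) = {charlie}, cl(A) = {charlie, delta}, ∂A = {delta}.

Closed sets in (X, τ) are complements of opens:
  closed(X, τ) = {∅, {bravo}, {delta}, {bravo, delta}, {bravo, echo}, {charlie, delta}, {alfa, bravo, delta}, {bravo, charlie, delta}, {bravo, delta, echo}, {alfa, bravo, charlie, delta}, {alfa, bravo, delta, echo}, {bravo, charlie, delta, echo}, {alfa, bravo, charlie, delta, echo}}.
int(A) = ⋃ {U ∈ τ : U ⊆ A}. Opens contained in A: ∅, {charlie}.
Taking the union of these: int(A) = {charlie}.
cl(A) = ⋂ {C closed : A ⊆ C}. Closed sets containing A: {charlie, delta}, {bravo, charlie, delta}, {alfa, bravo, charlie, delta}, {bravo, charlie, delta, echo}, {alfa, bravo, charlie, delta, echo}.
Intersecting these: cl(A) = {charlie, delta}.
∂A = cl(A) ∖ int(A) = {charlie, delta} ∖ {charlie} = {delta}.


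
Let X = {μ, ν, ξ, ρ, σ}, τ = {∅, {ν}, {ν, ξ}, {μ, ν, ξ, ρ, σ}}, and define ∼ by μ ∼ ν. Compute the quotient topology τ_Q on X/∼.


X/∼ = {[μ=ν], [ξ], [ρ], [σ]}; |τ_Q| = 2.

Equivalence classes: [μ=ν], [ξ], [ρ], [σ].
Quotient map π: X → X/∼ sends μ ↦ [μ=ν], ν ↦ [μ=ν], ξ ↦ [ξ], ρ ↦ [ρ], σ ↦ [σ].
For each subset V ⊆ X/∼, compute π^{-1}(V) ⊆ X and check whether π^{-1}(V) ∈ τ. V is open in τ_Q iff π^{-1}(V) ∈ τ.
  V = {}: π^{-1}(V) = ∅ ∈ τ ✓.
  V = {[μ=ν]}: π^{-1}(V) = {μ, ν} ∉ τ ✗.
  V = {[ξ]}: π^{-1}(V) = {ξ} ∉ τ ✗.
  V = {[μ=ν], [ξ]}: π^{-1}(V) = {μ, ν, ξ} ∉ τ ✗.
  V = {[ρ]}: π^{-1}(V) = {ρ} ∉ τ ✗.
  V = {[μ=ν], [ρ]}: π^{-1}(V) = {μ, ν, ρ} ∉ τ ✗.
  V = {[ξ], [ρ]}: π^{-1}(V) = {ξ, ρ} ∉ τ ✗.
  V = {[μ=ν], [ξ], [ρ]}: π^{-1}(V) = {μ, ν, ξ, ρ} ∉ τ ✗.
  V = {[σ]}: π^{-1}(V) = {σ} ∉ τ ✗.
  V = {[μ=ν], [σ]}: π^{-1}(V) = {μ, ν, σ} ∉ τ ✗.
  V = {[ξ], [σ]}: π^{-1}(V) = {ξ, σ} ∉ τ ✗.
  V = {[μ=ν], [ξ], [σ]}: π^{-1}(V) = {μ, ν, ξ, σ} ∉ τ ✗.
  V = {[ρ], [σ]}: π^{-1}(V) = {ρ, σ} ∉ τ ✗.
  V = {[μ=ν], [ρ], [σ]}: π^{-1}(V) = {μ, ν, ρ, σ} ∉ τ ✗.
  V = {[ξ], [ρ], [σ]}: π^{-1}(V) = {ξ, ρ, σ} ∉ τ ✗.
  V = {[μ=ν], [ξ], [ρ], [σ]}: π^{-1}(V) = {μ, ν, ξ, ρ, σ} ∈ τ ✓.
Open sets in the quotient: τ_Q = {{}, {[μ=ν], [ξ], [ρ], [σ]}} (2 elements).


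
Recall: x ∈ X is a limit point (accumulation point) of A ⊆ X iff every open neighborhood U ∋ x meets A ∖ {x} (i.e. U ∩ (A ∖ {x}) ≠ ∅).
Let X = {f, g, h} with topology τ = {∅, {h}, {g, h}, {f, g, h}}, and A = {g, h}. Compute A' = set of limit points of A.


A' = {f, g}

For each x ∈ X, list the open sets U ∈ τ with x ∈ U, then check whether U ∩ (A ∖ {x}) ≠ ∅ for every such U.
  x = f: opens ∋ x are {f, g, h}; each meets A ∖ {f}, so x IS a limit point.
  x = g: opens ∋ x are {g, h}, {f, g, h}; each meets A ∖ {g}, so x IS a limit point.
  x = h: open {h} ∋ x has {h} ∩ (A ∖ {h}) = ∅, so x is NOT a limit point.
Collecting: A' = {f, g}.


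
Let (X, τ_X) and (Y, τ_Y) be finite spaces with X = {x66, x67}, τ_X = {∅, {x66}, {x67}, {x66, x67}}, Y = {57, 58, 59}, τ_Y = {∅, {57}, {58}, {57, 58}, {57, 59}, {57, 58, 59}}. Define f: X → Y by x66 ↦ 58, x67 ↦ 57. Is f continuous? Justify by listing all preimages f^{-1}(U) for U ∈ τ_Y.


f IS continuous.

Compute f^{-1}(U) for each U ∈ τ_Y:
  U = ∅: f^{-1}(U) = ∅ ∈ τ_X ✓.
  U = {57}: f^{-1}(U) = {x67} ∈ τ_X ✓.
  U = {58}: f^{-1}(U) = {x66} ∈ τ_X ✓.
  U = {57, 58}: f^{-1}(U) = {x66, x67} ∈ τ_X ✓.
  U = {57, 59}: f^{-1}(U) = {x67} ∈ τ_X ✓.
  U = {57, 58, 59}: f^{-1}(U) = {x66, x67} ∈ τ_X ✓.
Every preimage lies in τ_X, so f IS continuous.


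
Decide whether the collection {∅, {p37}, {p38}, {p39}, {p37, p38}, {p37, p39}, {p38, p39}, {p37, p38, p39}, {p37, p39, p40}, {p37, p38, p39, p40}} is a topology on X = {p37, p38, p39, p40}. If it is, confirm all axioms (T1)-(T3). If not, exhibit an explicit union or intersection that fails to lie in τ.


τ IS a topology on X.

Axiom (T1): ∅ ∈ τ? Yes; X ∈ τ? Yes.
Axiom (T2/T3): check pairwise unions and intersections of members of τ.
All pairwise intersections and unions checked — each lies in τ. Therefore τ satisfies (T1), (T2), (T3): it IS a topology on X.


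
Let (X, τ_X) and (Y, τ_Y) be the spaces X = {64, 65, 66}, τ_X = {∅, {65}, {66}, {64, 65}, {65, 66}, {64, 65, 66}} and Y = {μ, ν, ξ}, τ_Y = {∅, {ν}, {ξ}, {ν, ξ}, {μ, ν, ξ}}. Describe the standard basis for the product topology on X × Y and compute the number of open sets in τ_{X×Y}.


Basis B = {∅ × ∅, {65} × {ν}, {65} × {ξ}, {66} × {ν}, {66} × {ξ}, {64, 65} × {ν}, {64, 65} × {ξ}, {65} × {ν, ξ}, {65, 66} × {ν}, {65, 66} × {ξ}, {66} × {ν, ξ}, {64, 65, 66} × {ν}, {64, 65, 66} × {ξ}, {65} × {μ, ν, ξ}, {66} × {μ, ν, ξ}, {64, 65} × {ν, ξ}, {65, 66} × {ν, ξ}, {64, 65} × {μ, ν, ξ}, {64, 65, 66} × {ν, ξ}, {65, 66} × {μ, ν, ξ}, {64, 65, 66} × {μ, ν, ξ}}; |τ_{X×Y}| = 70.

Enumerate products U × V with U ∈ τ_X, V ∈ τ_Y (deduplicated):
  ∅ × ∅ = {} (∅)
  {65} × {ν} = {(65,ν)}
  {65} × {ξ} = {(65,ξ)}
  {66} × {ν} = {(66,ν)}
  {66} × {ξ} = {(66,ξ)}
  {64, 65} × {ν} = {(64,ν), (65,ν)}
  {64, 65} × {ξ} = {(64,ξ), (65,ξ)}
  {65} × {ν, ξ} = {(65,ν), (65,ξ)}
  {65, 66} × {ν} = {(65,ν), (66,ν)}
  {65, 66} × {ξ} = {(65,ξ), (66,ξ)}
  {66} × {ν, ξ} = {(66,ν), (66,ξ)}
  {64, 65, 66} × {ν} = {(64,ν), (65,ν), (66,ν)}
  {64, 65, 66} × {ξ} = {(64,ξ), (65,ξ), (66,ξ)}
  {65} × {μ, ν, ξ} = {(65,μ), (65,ν), (65,ξ)}
  {66} × {μ, ν, ξ} = {(66,μ), (66,ν), (66,ξ)}
  {64, 65} × {ν, ξ} = {(64,ν), (64,ξ), (65,ν), (65,ξ)}
  {65, 66} × {ν, ξ} = {(65,ν), (65,ξ), (66,ν), (66,ξ)}
  {64, 65} × {μ, ν, ξ} = {(64,μ), (64,ν), (64,ξ), (65,μ), (65,ν), (65,ξ)}
  {64, 65, 66} × {ν, ξ} = {(64,ν), (64,ξ), (65,ν), (65,ξ), (66,ν), (66,ξ)}
  {65, 66} × {μ, ν, ξ} = {(65,μ), (65,ν), (65,ξ), (66,μ), (66,ν), (66,ξ)}
  {64, 65, 66} × {μ, ν, ξ} = {(64,μ), (64,ν), (64,ξ), (65,μ), (65,ν), (65,ξ), (66,μ), (66,ν), (66,ξ)}
These 21 distinct sets form the basis B.
Close under arbitrary unions to get τ_{X×Y}; counting gives |τ_{X×Y}| = 70.


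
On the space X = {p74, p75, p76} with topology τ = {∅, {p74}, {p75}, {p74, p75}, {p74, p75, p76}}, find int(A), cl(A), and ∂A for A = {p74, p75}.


int(A) = {p74, p75}, cl(A) = {p74, p75, p76}, ∂A = {p76}.

Closed sets in (X, τ) are complements of opens:
  closed(X, τ) = {∅, {p76}, {p74, p76}, {p75, p76}, {p74, p75, p76}}.
int(A) = ⋃ {U ∈ τ : U ⊆ A}. Opens contained in A: ∅, {p74}, {p75}, {p74, p75}.
Taking the union of these: int(A) = {p74, p75}.
cl(A) = ⋂ {C closed : A ⊆ C}. Closed sets containing A: {p74, p75, p76}.
Intersecting these: cl(A) = {p74, p75, p76}.
∂A = cl(A) ∖ int(A) = {p74, p75, p76} ∖ {p74, p75} = {p76}.


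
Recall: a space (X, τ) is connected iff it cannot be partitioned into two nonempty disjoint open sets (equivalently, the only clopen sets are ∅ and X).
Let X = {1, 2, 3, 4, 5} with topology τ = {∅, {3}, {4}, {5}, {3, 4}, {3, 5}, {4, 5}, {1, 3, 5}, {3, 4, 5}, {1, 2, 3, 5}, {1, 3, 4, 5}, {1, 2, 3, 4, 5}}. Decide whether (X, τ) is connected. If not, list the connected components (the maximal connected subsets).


(X, τ) is disconnected; components = [{4}, {1, 2, 3, 5}].

Find clopen sets (U ∈ τ with X ∖ U ∈ τ):
  U = ∅, X ∖ U = {1, 2, 3, 4, 5} — both open, so U is clopen.
  U = {4}, X ∖ U = {1, 2, 3, 5} — both open, so U is clopen.
  U = {1, 2, 3, 5}, X ∖ U = {4} — both open, so U is clopen.
  U = {1, 2, 3, 4, 5}, X ∖ U = ∅ — both open, so U is clopen.
Nontrivial clopen(s) exist: e.g. {1, 2, 3, 5}. So (X, τ) is disconnected.
Compute connected components by grouping points that agree on all clopens:
  component: {4}
  component: {1, 2, 3, 5}


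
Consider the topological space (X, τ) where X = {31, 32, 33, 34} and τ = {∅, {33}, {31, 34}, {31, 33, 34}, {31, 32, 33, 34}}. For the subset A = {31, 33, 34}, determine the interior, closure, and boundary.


int(A) = {31, 33, 34}, cl(A) = {31, 32, 33, 34}, ∂A = {32}.

Closed sets in (X, τ) are complements of opens:
  closed(X, τ) = {∅, {32}, {32, 33}, {31, 32, 34}, {31, 32, 33, 34}}.
int(A) = ⋃ {U ∈ τ : U ⊆ A}. Opens contained in A: ∅, {33}, {31, 34}, {31, 33, 34}.
Taking the union of these: int(A) = {31, 33, 34}.
cl(A) = ⋂ {C closed : A ⊆ C}. Closed sets containing A: {31, 32, 33, 34}.
Intersecting these: cl(A) = {31, 32, 33, 34}.
∂A = cl(A) ∖ int(A) = {31, 32, 33, 34} ∖ {31, 33, 34} = {32}.


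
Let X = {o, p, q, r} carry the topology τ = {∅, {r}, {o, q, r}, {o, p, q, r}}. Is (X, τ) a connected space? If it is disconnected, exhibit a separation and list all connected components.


(X, τ) is connected.

Find clopen sets (U ∈ τ with X ∖ U ∈ τ):
  U = ∅, X ∖ U = {o, p, q, r} — both open, so U is clopen.
  U = {o, p, q, r}, X ∖ U = ∅ — both open, so U is clopen.
Only trivial clopens (∅ and X) exist, so (X, τ) is connected.
Compute connected components by grouping points that agree on all clopens:
  component: {o, p, q, r}


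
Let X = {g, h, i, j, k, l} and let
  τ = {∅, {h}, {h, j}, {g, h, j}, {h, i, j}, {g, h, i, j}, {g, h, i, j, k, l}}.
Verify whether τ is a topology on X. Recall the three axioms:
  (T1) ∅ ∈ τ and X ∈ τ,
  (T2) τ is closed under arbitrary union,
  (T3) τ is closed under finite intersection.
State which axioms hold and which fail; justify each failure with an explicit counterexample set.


τ IS a topology on X.

Axiom (T1): ∅ ∈ τ? Yes; X ∈ τ? Yes.
Axiom (T2/T3): check pairwise unions and intersections of members of τ.
All pairwise intersections and unions checked — each lies in τ. Therefore τ satisfies (T1), (T2), (T3): it IS a topology on X.


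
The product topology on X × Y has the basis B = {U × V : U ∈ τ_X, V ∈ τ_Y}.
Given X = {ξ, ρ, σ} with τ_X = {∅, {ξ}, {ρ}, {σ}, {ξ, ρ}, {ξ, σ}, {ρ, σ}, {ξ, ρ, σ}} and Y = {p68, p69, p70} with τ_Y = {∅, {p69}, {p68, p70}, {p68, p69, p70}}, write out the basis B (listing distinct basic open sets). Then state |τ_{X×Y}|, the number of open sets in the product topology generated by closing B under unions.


Basis B = {∅ × ∅, {ξ} × {p69}, {ρ} × {p69}, {σ} × {p69}, {ξ} × {p68, p70}, {ξ, ρ} × {p69}, {ξ, σ} × {p69}, {ρ} × {p68, p70}, {ρ, σ} × {p69}, {σ} × {p68, p70}, {ξ} × {p68, p69, p70}, {ξ, ρ, σ} × {p69}, {ρ} × {p68, p69, p70}, {σ} × {p68, p69, p70}, {ξ, ρ} × {p68, p70}, {ξ, σ} × {p68, p70}, {ρ, σ} × {p68, p70}, {ξ, ρ} × {p68, p69, p70}, {ξ, σ} × {p68, p69, p70}, {ξ, ρ, σ} × {p68, p70}, {ρ, σ} × {p68, p69, p70}, {ξ, ρ, σ} × {p68, p69, p70}}; |τ_{X×Y}| = 64.

Enumerate products U × V with U ∈ τ_X, V ∈ τ_Y (deduplicated):
  ∅ × ∅ = {} (∅)
  {ξ} × {p69} = {(ξ,p69)}
  {ρ} × {p69} = {(ρ,p69)}
  {σ} × {p69} = {(σ,p69)}
  {ξ} × {p68, p70} = {(ξ,p68), (ξ,p70)}
  {ξ, ρ} × {p69} = {(ξ,p69), (ρ,p69)}
  {ξ, σ} × {p69} = {(ξ,p69), (σ,p69)}
  {ρ} × {p68, p70} = {(ρ,p68), (ρ,p70)}
  {ρ, σ} × {p69} = {(ρ,p69), (σ,p69)}
  {σ} × {p68, p70} = {(σ,p68), (σ,p70)}
  {ξ} × {p68, p69, p70} = {(ξ,p68), (ξ,p69), (ξ,p70)}
  {ξ, ρ, σ} × {p69} = {(ξ,p69), (ρ,p69), (σ,p69)}
  {ρ} × {p68, p69, p70} = {(ρ,p68), (ρ,p69), (ρ,p70)}
  {σ} × {p68, p69, p70} = {(σ,p68), (σ,p69), (σ,p70)}
  {ξ, ρ} × {p68, p70} = {(ξ,p68), (ξ,p70), (ρ,p68), (ρ,p70)}
  {ξ, σ} × {p68, p70} = {(ξ,p68), (ξ,p70), (σ,p68), (σ,p70)}
  {ρ, σ} × {p68, p70} = {(ρ,p68), (ρ,p70), (σ,p68), (σ,p70)}
  {ξ, ρ} × {p68, p69, p70} = {(ξ,p68), (ξ,p69), (ξ,p70), (ρ,p68), (ρ,p69), (ρ,p70)}
  {ξ, σ} × {p68, p69, p70} = {(ξ,p68), (ξ,p69), (ξ,p70), (σ,p68), (σ,p69), (σ,p70)}
  {ξ, ρ, σ} × {p68, p70} = {(ξ,p68), (ξ,p70), (ρ,p68), (ρ,p70), (σ,p68), (σ,p70)}
  {ρ, σ} × {p68, p69, p70} = {(ρ,p68), (ρ,p69), (ρ,p70), (σ,p68), (σ,p69), (σ,p70)}
  {ξ, ρ, σ} × {p68, p69, p70} = {(ξ,p68), (ξ,p69), (ξ,p70), (ρ,p68), (ρ,p69), (ρ,p70), (σ,p68), (σ,p69), (σ,p70)}
These 22 distinct sets form the basis B.
Close under arbitrary unions to get τ_{X×Y}; counting gives |τ_{X×Y}| = 64.


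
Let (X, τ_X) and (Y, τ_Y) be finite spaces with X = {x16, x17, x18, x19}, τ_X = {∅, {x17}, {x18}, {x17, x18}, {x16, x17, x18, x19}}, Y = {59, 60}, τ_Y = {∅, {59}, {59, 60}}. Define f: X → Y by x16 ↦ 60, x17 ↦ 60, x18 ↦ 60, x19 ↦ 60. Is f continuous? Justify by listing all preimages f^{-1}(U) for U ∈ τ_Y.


f IS continuous.

Compute f^{-1}(U) for each U ∈ τ_Y:
  U = ∅: f^{-1}(U) = ∅ ∈ τ_X ✓.
  U = {59}: f^{-1}(U) = ∅ ∈ τ_X ✓.
  U = {59, 60}: f^{-1}(U) = {x16, x17, x18, x19} ∈ τ_X ✓.
Every preimage lies in τ_X, so f IS continuous.


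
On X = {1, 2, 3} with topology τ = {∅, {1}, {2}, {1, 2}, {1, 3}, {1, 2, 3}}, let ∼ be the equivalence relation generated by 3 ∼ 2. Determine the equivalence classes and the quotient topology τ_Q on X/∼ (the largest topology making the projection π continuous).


X/∼ = {[1], [2=3]}; |τ_Q| = 3.

Equivalence classes: [1], [2=3].
Quotient map π: X → X/∼ sends 1 ↦ [1], 2 ↦ [2=3], 3 ↦ [2=3].
For each subset V ⊆ X/∼, compute π^{-1}(V) ⊆ X and check whether π^{-1}(V) ∈ τ. V is open in τ_Q iff π^{-1}(V) ∈ τ.
  V = {}: π^{-1}(V) = ∅ ∈ τ ✓.
  V = {[1]}: π^{-1}(V) = {1} ∈ τ ✓.
  V = {[2=3]}: π^{-1}(V) = {2, 3} ∉ τ ✗.
  V = {[1], [2=3]}: π^{-1}(V) = {1, 2, 3} ∈ τ ✓.
Open sets in the quotient: τ_Q = {{}, {[1]}, {[1], [2=3]}} (3 elements).


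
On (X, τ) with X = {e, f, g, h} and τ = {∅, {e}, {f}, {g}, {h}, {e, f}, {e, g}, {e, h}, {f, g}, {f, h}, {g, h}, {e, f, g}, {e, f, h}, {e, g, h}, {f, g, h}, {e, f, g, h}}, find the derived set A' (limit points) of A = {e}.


A' = ∅

For each x ∈ X, list the open sets U ∈ τ with x ∈ U, then check whether U ∩ (A ∖ {x}) ≠ ∅ for every such U.
  x = e: open {e} ∋ x has {e} ∩ (A ∖ {e}) = ∅, so x is NOT a limit point.
  x = f: open {f} ∋ x has {f} ∩ (A ∖ {f}) = ∅, so x is NOT a limit point.
  x = g: open {g} ∋ x has {g} ∩ (A ∖ {g}) = ∅, so x is NOT a limit point.
  x = h: open {h} ∋ x has {h} ∩ (A ∖ {h}) = ∅, so x is NOT a limit point.
Collecting: A' = ∅.


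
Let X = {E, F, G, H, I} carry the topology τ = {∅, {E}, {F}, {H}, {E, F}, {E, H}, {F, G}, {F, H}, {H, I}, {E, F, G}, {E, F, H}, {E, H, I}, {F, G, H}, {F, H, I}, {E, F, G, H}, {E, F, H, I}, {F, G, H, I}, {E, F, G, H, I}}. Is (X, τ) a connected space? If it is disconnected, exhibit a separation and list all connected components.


(X, τ) is disconnected; components = [{E}, {F, G}, {H, I}].

Find clopen sets (U ∈ τ with X ∖ U ∈ τ):
  U = ∅, X ∖ U = {E, F, G, H, I} — both open, so U is clopen.
  U = {E}, X ∖ U = {F, G, H, I} — both open, so U is clopen.
  U = {F, G}, X ∖ U = {E, H, I} — both open, so U is clopen.
  U = {H, I}, X ∖ U = {E, F, G} — both open, so U is clopen.
  U = {E, F, G}, X ∖ U = {H, I} — both open, so U is clopen.
  U = {E, H, I}, X ∖ U = {F, G} — both open, so U is clopen.
  U = {F, G, H, I}, X ∖ U = {E} — both open, so U is clopen.
  U = {E, F, G, H, I}, X ∖ U = ∅ — both open, so U is clopen.
Nontrivial clopen(s) exist: e.g. {F, G, H, I}. So (X, τ) is disconnected.
Compute connected components by grouping points that agree on all clopens:
  component: {E}
  component: {F, G}
  component: {H, I}


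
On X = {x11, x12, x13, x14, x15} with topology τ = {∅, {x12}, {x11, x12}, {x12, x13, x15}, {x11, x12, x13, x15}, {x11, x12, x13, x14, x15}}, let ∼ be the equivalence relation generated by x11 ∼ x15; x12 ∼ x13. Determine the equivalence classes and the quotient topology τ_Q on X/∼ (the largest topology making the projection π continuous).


X/∼ = {[x11=x15], [x12=x13], [x14]}; |τ_Q| = 3.

Equivalence classes: [x11=x15], [x12=x13], [x14].
Quotient map π: X → X/∼ sends x11 ↦ [x11=x15], x12 ↦ [x12=x13], x13 ↦ [x12=x13], x14 ↦ [x14], x15 ↦ [x11=x15].
For each subset V ⊆ X/∼, compute π^{-1}(V) ⊆ X and check whether π^{-1}(V) ∈ τ. V is open in τ_Q iff π^{-1}(V) ∈ τ.
  V = {}: π^{-1}(V) = ∅ ∈ τ ✓.
  V = {[x11=x15]}: π^{-1}(V) = {x11, x15} ∉ τ ✗.
  V = {[x12=x13]}: π^{-1}(V) = {x12, x13} ∉ τ ✗.
  V = {[x11=x15], [x12=x13]}: π^{-1}(V) = {x11, x12, x13, x15} ∈ τ ✓.
  V = {[x14]}: π^{-1}(V) = {x14} ∉ τ ✗.
  V = {[x11=x15], [x14]}: π^{-1}(V) = {x11, x14, x15} ∉ τ ✗.
  V = {[x12=x13], [x14]}: π^{-1}(V) = {x12, x13, x14} ∉ τ ✗.
  V = {[x11=x15], [x12=x13], [x14]}: π^{-1}(V) = {x11, x12, x13, x14, x15} ∈ τ ✓.
Open sets in the quotient: τ_Q = {{}, {[x11=x15], [x12=x13]}, {[x11=x15], [x12=x13], [x14]}} (3 elements).


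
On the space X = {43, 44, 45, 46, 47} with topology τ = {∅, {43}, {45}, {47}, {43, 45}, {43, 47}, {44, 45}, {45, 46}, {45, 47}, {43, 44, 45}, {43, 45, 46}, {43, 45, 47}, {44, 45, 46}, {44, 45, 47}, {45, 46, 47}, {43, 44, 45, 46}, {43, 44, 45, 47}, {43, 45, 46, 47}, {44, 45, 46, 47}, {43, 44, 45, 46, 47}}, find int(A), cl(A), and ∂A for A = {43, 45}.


int(A) = {43, 45}, cl(A) = {43, 44, 45, 46}, ∂A = {44, 46}.

Closed sets in (X, τ) are complements of opens:
  closed(X, τ) = {∅, {43}, {44}, {46}, {47}, {43, 44}, {43, 46}, {43, 47}, {44, 46}, {44, 47}, {46, 47}, {43, 44, 46}, {43, 44, 47}, {43, 46, 47}, {44, 45, 46}, {44, 46, 47}, {43, 44, 45, 46}, {43, 44, 46, 47}, {44, 45, 46, 47}, {43, 44, 45, 46, 47}}.
int(A) = ⋃ {U ∈ τ : U ⊆ A}. Opens contained in A: ∅, {43}, {45}, {43, 45}.
Taking the union of these: int(A) = {43, 45}.
cl(A) = ⋂ {C closed : A ⊆ C}. Closed sets containing A: {43, 44, 45, 46}, {43, 44, 45, 46, 47}.
Intersecting these: cl(A) = {43, 44, 45, 46}.
∂A = cl(A) ∖ int(A) = {43, 44, 45, 46} ∖ {43, 45} = {44, 46}.


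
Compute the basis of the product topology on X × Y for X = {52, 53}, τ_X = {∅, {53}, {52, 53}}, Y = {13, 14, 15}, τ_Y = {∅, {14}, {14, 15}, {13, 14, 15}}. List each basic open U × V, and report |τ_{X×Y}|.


Basis B = {∅ × ∅, {53} × {14}, {52, 53} × {14}, {53} × {14, 15}, {53} × {13, 14, 15}, {52, 53} × {14, 15}, {52, 53} × {13, 14, 15}}; |τ_{X×Y}| = 10.

Enumerate products U × V with U ∈ τ_X, V ∈ τ_Y (deduplicated):
  ∅ × ∅ = {} (∅)
  {53} × {14} = {(53,14)}
  {52, 53} × {14} = {(52,14), (53,14)}
  {53} × {14, 15} = {(53,14), (53,15)}
  {53} × {13, 14, 15} = {(53,13), (53,14), (53,15)}
  {52, 53} × {14, 15} = {(52,14), (52,15), (53,14), (53,15)}
  {52, 53} × {13, 14, 15} = {(52,13), (52,14), (52,15), (53,13), (53,14), (53,15)}
These 7 distinct sets form the basis B.
Close under arbitrary unions to get τ_{X×Y}; counting gives |τ_{X×Y}| = 10.


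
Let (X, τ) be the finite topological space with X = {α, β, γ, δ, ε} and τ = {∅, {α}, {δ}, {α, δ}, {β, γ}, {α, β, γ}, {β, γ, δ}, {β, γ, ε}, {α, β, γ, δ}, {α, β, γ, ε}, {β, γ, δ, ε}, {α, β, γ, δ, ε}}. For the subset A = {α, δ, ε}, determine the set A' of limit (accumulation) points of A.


A' = ∅

For each x ∈ X, list the open sets U ∈ τ with x ∈ U, then check whether U ∩ (A ∖ {x}) ≠ ∅ for every such U.
  x = α: open {α} ∋ x has {α} ∩ (A ∖ {α}) = ∅, so x is NOT a limit point.
  x = β: open {β, γ} ∋ x has {β, γ} ∩ (A ∖ {β}) = ∅, so x is NOT a limit point.
  x = γ: open {β, γ} ∋ x has {β, γ} ∩ (A ∖ {γ}) = ∅, so x is NOT a limit point.
  x = δ: open {δ} ∋ x has {δ} ∩ (A ∖ {δ}) = ∅, so x is NOT a limit point.
  x = ε: open {β, γ, ε} ∋ x has {β, γ, ε} ∩ (A ∖ {ε}) = ∅, so x is NOT a limit point.
Collecting: A' = ∅.


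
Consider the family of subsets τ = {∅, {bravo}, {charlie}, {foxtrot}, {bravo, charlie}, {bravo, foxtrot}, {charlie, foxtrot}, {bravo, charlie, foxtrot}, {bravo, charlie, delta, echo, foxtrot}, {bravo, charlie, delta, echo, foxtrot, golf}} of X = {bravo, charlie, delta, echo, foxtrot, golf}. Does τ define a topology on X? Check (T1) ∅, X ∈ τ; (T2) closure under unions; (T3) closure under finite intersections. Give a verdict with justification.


τ IS a topology on X.

Axiom (T1): ∅ ∈ τ? Yes; X ∈ τ? Yes.
Axiom (T2/T3): check pairwise unions and intersections of members of τ.
All pairwise intersections and unions checked — each lies in τ. Therefore τ satisfies (T1), (T2), (T3): it IS a topology on X.
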